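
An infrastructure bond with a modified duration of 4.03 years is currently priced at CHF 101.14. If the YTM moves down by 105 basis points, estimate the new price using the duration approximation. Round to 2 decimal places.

CHF 105.42

Duration approximation: ΔP/P ≈ -D_mod · Δy = -4.03 × (-0.0105) = +0.042315.
New price ≈ 101.14 × (1 + 0.042315) = 105.4197391.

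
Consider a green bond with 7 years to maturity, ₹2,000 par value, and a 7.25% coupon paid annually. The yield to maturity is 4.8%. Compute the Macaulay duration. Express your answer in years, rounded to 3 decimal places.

5.821 years

Periodic yield y = 0.048. Discount each cash flow and weight by its year:
  t   CF        PV=CF/(1+0.048)^t    t·PV
  1       145.00       138.3588       138.3588
  2       145.00       132.0217       264.0435
  3       145.00       125.9749       377.9248
  4       145.00       120.2051       480.8204
  5       145.00       114.6995       573.4976
  6       145.00       109.4461       656.6766
  7     2,145.00     1,544.8927    10,814.2488
  Σ                  2,285.5989    13,305.5705
Price P = Σ PV = 2,285.5989.
Macaulay duration = Σ(t·PV) / P = 13,305.5705 / 2,285.5989 = 5.82148 years.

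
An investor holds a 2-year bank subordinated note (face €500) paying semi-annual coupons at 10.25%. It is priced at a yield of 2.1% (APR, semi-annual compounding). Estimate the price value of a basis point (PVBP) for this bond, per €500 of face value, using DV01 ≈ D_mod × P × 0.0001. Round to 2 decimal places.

€0.11

Periodic yield y = 0.0105.
  t   CF        PV=CF/(1+0.0105)^t    t·PV
  1       25.625        25.3587        25.3587
  2       25.625        25.0952        50.1905
  3       25.625        24.8345        74.5034
  4      525.625       504.1163     2,016.4652
  Σ                    579.4047     2,166.5178
P = 579.4047; D_Mac = 3.73921 half-year periods = 1.86961 yrs; D_mod = 1.85018 yrs.
DV01 ≈ 1.85018 × 579.4047 × 0.0001 = 0.107200.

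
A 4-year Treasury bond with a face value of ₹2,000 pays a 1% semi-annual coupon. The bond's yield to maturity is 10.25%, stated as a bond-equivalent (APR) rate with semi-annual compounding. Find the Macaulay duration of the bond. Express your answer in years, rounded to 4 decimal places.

3.9139 years

Periodic yield y = 0.05125. Discount each cash flow and weight by its period:
  t   CF        PV=CF/(1+0.05125)^t    t·PV
  1        10.00         9.5125         9.5125
  2        10.00         9.0487        18.0975
  3        10.00         8.6076        25.8228
  4        10.00         8.1880        32.7519
  5        10.00         7.7888        38.9439
  6        10.00         7.4091        44.4544
  7        10.00         7.0479        49.3351
  8     2,010.00     1,347.5596    10,780.4769
  Σ                  1,405.1621    10,999.3950
Price P = Σ PV = 1,405.1621.
Macaulay duration = Σ(t·PV) / P = 10,999.3950 / 1,405.1621 = 7.82785 half-year periods.
In years: 7.82785 / 2 = 3.91392 years.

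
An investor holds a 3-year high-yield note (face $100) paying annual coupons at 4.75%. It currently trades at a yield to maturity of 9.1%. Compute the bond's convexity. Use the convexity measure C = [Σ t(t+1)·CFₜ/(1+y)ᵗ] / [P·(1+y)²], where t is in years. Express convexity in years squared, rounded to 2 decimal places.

9.44

With y = 0.091:
  t   CF        PV=CF/(1+0.091)^t    t·PV        t(t+1)·PV
  1         4.75         4.3538         4.3538           8.7076
  2         4.75         3.9907         7.9813          23.9439
  3       104.75        80.6640       241.9920         967.9681
  Σ                     89.0085       254.3271       1,000.6196
P = 89.0085.
Convexity = Σ t(t+1)·PV / [P·(1+y)²] = 1,000.6196 / (89.0085 × 1.190281) = 9.44470.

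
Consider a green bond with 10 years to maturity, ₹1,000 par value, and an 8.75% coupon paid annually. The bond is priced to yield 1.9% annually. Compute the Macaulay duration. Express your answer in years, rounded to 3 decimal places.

7.728 years

Periodic yield y = 0.019. Discount each cash flow and weight by its year:
  t   CF        PV=CF/(1+0.019)^t    t·PV
  1        87.50        85.8685        85.8685
  2        87.50        84.2674       168.5348
  3        87.50        82.6962       248.0886
  4        87.50        81.1543       324.6170
  5        87.50        79.6411       398.2054
  6        87.50        78.1561       468.9367
  7        87.50        76.6988       536.8918
  8        87.50        75.2687       602.1498
  9        87.50        73.8653       664.7876
  10    1,087.50       900.9225     9,009.2248
  Σ                  1,618.5389    12,507.3051
Price P = Σ PV = 1,618.5389.
Macaulay duration = Σ(t·PV) / P = 12,507.3051 / 1,618.5389 = 7.72753 years.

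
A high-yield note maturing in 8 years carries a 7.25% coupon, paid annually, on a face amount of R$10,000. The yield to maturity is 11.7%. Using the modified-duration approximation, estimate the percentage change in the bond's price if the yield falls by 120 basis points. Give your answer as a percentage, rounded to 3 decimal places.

+6.544%

Periodic yield y = 0.117. Modified duration first:
  t   CF        PV=CF/(1+0.117)^t    t·PV
  1       725.00       649.0600       649.0600
  2       725.00       581.0743     1,162.1486
  3       725.00       520.2097     1,560.6292
  4       725.00       465.7205     1,862.8818
  5       725.00       416.9386     2,084.6932
  6       725.00       373.2665     2,239.5988
  7       725.00       334.1687     2,339.1810
  8    10,725.00     4,425.5975    35,404.7802
  Σ                  7,766.0358    47,302.9728
P = 7,766.0358; D_Mac = 6.09101 yrs; D_mod = 6.09101/(1+0.117) = 5.45300 yrs.
ΔP/P ≈ -D_mod · Δy = -5.45300 × (-0.012) = +0.065436 = +6.5436%.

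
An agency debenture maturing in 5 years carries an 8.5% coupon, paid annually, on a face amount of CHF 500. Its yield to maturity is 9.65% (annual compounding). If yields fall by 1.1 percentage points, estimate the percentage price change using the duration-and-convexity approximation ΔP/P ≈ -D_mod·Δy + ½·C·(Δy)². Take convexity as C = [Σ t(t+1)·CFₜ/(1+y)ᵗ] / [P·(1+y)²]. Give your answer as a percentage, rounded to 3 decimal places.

With y = 0.0965:
  t   CF        PV=CF/(1+0.0965)^t    t·PV        t(t+1)·PV
  1        42.50        38.7597        38.7597          77.5194
  2        42.50        35.3486        70.6971         212.0913
  3        42.50        32.2376        96.7129         386.8515
  4        42.50        29.4005       117.6019         588.0096
  5       542.50       342.2603     1,711.3016      10,267.8098
  Σ                    478.0067     2,035.0732      11,532.2816
P = 478.0067; D_Mac = 4.25742 yrs; D_mod = 3.88273 yrs; C = 20.06615.
Duration effect: -3.88273 × (-0.011) = +0.042710
Convexity effect: 0.5 × 20.06615 × (-0.011)² = +0.0012140
ΔP/P ≈ +0.042710 + 0.0012140 = +0.043924 = +4.3924%.

+4.392%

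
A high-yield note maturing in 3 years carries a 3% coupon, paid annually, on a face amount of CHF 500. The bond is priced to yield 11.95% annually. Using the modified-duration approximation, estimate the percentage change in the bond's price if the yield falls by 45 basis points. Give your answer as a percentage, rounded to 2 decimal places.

+1.17%

Periodic yield y = 0.1195. Modified duration first:
  t   CF        PV=CF/(1+0.1195)^t    t·PV
  1        15.00        13.3988        13.3988
  2        15.00        11.9686        23.9372
  3       515.00       367.0582     1,101.1746
  Σ                    392.4256     1,138.5106
P = 392.4256; D_Mac = 2.90121 yrs; D_mod = 2.90121/(1+0.1195) = 2.59153 yrs.
ΔP/P ≈ -D_mod · Δy = -2.59153 × (-0.0045) = +0.011662 = +1.1662%.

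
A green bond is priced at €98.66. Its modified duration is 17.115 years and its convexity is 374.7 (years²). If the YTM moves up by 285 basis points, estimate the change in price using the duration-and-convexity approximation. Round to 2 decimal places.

Duration effect: -D_mod·Δy = -17.115 × (+0.0285) = -0.4877775
Convexity effect: ½·C·(Δy)² = 0.5 × 374.7 × (0.0285)² = +0.1521750375
ΔP/P ≈ -0.4877775 + 0.1521750375 = -0.3356024625
ΔP ≈ 98.66 × (-0.3356024625) = -33.11053895025.

-€33.11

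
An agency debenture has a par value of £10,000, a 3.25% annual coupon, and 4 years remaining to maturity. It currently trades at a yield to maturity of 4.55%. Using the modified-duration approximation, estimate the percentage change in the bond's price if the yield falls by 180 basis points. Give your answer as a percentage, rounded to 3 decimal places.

Periodic yield y = 0.0455. Modified duration first:
  t   CF        PV=CF/(1+0.0455)^t    t·PV
  1       325.00       310.8560       310.8560
  2       325.00       297.3276       594.6553
  3       325.00       284.3880       853.1640
  4    10,325.00     8,641.5951    34,566.3802
  Σ                  9,534.1667    36,325.0555
P = 9,534.1667; D_Mac = 3.80999 yrs; D_mod = 3.80999/(1+0.0455) = 3.64418 yrs.
ΔP/P ≈ -D_mod · Δy = -3.64418 × (-0.018) = +0.065595 = +6.5595%.

+6.560%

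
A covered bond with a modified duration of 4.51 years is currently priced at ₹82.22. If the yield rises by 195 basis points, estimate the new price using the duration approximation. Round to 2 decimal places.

₹74.99

Duration approximation: ΔP/P ≈ -D_mod · Δy = -4.51 × (+0.0195) = -0.087945.
New price ≈ 82.22 × (1 - 0.087945) = 74.9891621.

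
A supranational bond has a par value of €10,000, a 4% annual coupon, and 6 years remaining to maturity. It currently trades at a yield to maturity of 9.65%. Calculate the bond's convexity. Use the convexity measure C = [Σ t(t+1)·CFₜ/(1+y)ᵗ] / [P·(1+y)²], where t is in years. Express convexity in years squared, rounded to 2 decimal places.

29.98

With y = 0.0965:
  t   CF        PV=CF/(1+0.0965)^t    t·PV        t(t+1)·PV
  1       400.00       364.7971       364.7971         729.5942
  2       400.00       332.6923       665.3846       1,996.1537
  3       400.00       303.4129       910.2388       3,640.9552
  4       400.00       276.7104     1,106.8415       5,534.2076
  5       400.00       252.3578     1,261.7892       7,570.7354
  6    10,400.00     5,983.8614    35,903.1682     251,322.1774
  Σ                  7,513.8319    40,212.2194     270,793.8233
P = 7,513.8319.
Convexity = Σ t(t+1)·PV / [P·(1+y)²] = 270,793.8233 / (7,513.8319 × 1.202312) = 29.97506.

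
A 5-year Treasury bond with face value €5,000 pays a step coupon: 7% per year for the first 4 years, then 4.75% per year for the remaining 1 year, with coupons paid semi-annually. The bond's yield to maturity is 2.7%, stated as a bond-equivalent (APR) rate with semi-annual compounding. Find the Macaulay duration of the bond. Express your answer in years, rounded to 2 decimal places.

4.37 years

Periodic yield y = 0.0135. Discount each cash flow and weight by its period:
  t   CF        PV=CF/(1+0.0135)^t    t·PV
  1       175.00       172.6690       172.6690
  2       175.00       170.3690       340.7380
  3       175.00       168.0996       504.2989
  4       175.00       165.8605       663.4421
  5       175.00       163.6512       818.2562
  6       175.00       161.4714       968.8282
  7       175.00       159.3205     1,115.2438
  8       175.00       157.1984     1,257.5869
  9       118.75       105.2495       947.2451
  10    5,118.75     4,476.3742    44,763.7425
  Σ                  5,900.2633    51,552.0506
Price P = Σ PV = 5,900.2633.
Macaulay duration = Σ(t·PV) / P = 51,552.0506 / 5,900.2633 = 8.73725 half-year periods.
In years: 8.73725 / 2 = 4.36862 years.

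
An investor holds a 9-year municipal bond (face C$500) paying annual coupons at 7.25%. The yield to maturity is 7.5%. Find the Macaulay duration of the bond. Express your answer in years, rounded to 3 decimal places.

6.895 years

Periodic yield y = 0.075. Discount each cash flow and weight by its year:
  t   CF        PV=CF/(1+0.075)^t    t·PV
  1        36.25        33.7209        33.7209
  2        36.25        31.3683        62.7366
  3        36.25        29.1798        87.5395
  4        36.25        27.1440       108.5761
  5        36.25        25.2503       126.2513
  6        36.25        23.4886       140.9316
  7        36.25        21.8499       152.9491
  8        36.25        20.3255       162.6036
  9       536.25       279.6991     2,517.2922
  Σ                    492.0264     3,392.6009
Price P = Σ PV = 492.0264.
Macaulay duration = Σ(t·PV) / P = 3,392.6009 / 492.0264 = 6.89516 years.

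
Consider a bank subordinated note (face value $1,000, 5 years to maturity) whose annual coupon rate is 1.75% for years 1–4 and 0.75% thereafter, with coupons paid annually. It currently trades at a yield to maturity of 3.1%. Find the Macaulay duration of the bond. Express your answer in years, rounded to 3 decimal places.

4.823 years

Periodic yield y = 0.031. Discount each cash flow and weight by its year:
  t   CF        PV=CF/(1+0.031)^t    t·PV
  1        17.50        16.9738        16.9738
  2        17.50        16.4634        32.9269
  3        17.50        15.9684        47.9053
  4        17.50        15.4883        61.9531
  5     1,007.50       864.8718     4,324.3589
  Σ                    929.7658     4,484.1180
Price P = Σ PV = 929.7658.
Macaulay duration = Σ(t·PV) / P = 4,484.1180 / 929.7658 = 4.82285 years.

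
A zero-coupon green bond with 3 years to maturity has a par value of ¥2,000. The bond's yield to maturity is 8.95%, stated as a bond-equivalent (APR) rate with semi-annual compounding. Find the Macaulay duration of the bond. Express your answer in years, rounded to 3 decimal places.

A zero-coupon bond has a single cash flow at maturity, so its Macaulay duration equals its maturity: 3 years.
(Equivalently: 6 semi-annual periods ÷ 2 = 3 years.)

3.000 years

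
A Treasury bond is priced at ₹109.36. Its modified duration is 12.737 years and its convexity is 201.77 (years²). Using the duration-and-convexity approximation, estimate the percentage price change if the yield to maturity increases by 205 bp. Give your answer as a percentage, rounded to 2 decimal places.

-21.87%

Duration effect: -D_mod·Δy = -12.737 × (+0.0205) = -0.2611085
Convexity effect: ½·C·(Δy)² = 0.5 × 201.77 × (0.0205)² = +0.04239692125
ΔP/P ≈ -0.2611085 + 0.04239692125 = -0.21871157875
= -21.871157875%.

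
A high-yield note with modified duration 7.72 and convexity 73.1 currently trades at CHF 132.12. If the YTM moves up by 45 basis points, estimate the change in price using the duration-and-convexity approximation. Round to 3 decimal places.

-CHF 4.492

Duration effect: -D_mod·Δy = -7.72 × (+0.0045) = -0.034740
Convexity effect: ½·C·(Δy)² = 0.5 × 73.1 × (0.0045)² = +0.0007401375
ΔP/P ≈ -0.034740 + 0.0007401375 = -0.0339998625
ΔP ≈ 132.12 × (-0.0339998625) = -4.4920618335.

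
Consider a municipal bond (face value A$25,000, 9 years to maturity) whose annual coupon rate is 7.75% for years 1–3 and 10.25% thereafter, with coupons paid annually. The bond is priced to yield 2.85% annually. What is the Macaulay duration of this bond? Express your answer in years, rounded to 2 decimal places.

Periodic yield y = 0.0285. Discount each cash flow and weight by its year:
  t   CF        PV=CF/(1+0.0285)^t    t·PV
  1     1,937.50     1,883.8114     1,883.8114
  2     1,937.50     1,831.6105     3,663.2210
  3     1,937.50     1,780.8561     5,342.5682
  4     2,562.50     2,290.0591     9,160.2364
  5     2,562.50     2,226.6010    11,133.0048
  6     2,562.50     2,164.9013    12,989.4077
  7     2,562.50     2,104.9113    14,734.3792
  8     2,562.50     2,046.5837    16,372.6694
  9    27,562.50    21,403.2608   192,629.3468
  Σ                 37,732.5950   267,908.6449
Price P = Σ PV = 37,732.5950.
Macaulay duration = Σ(t·PV) / P = 267,908.6449 / 37,732.5950 = 7.10019 years.

7.10 years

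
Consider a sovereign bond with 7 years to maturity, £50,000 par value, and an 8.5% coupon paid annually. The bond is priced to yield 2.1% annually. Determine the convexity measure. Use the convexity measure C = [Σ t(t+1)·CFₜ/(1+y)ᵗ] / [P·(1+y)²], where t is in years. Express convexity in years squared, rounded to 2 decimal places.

With y = 0.021:
  t   CF        PV=CF/(1+0.021)^t    t·PV        t(t+1)·PV
  1     4,250.00     4,162.5857     4,162.5857       8,325.1714
  2     4,250.00     4,076.9693     8,153.9387      24,461.8161
  3     4,250.00     3,993.1140    11,979.3419      47,917.3674
  4     4,250.00     3,910.9833    15,643.9332      78,219.6660
  5     4,250.00     3,830.5419    19,152.7096     114,916.2576
  6     4,250.00     3,751.7551    22,510.5304     157,573.7127
  7    54,250.00    46,905.0440   328,335.3082   2,626,682.4653
  Σ                 70,630.9933   409,938.3476   3,058,096.4566
P = 70,630.9933.
Convexity = Σ t(t+1)·PV / [P·(1+y)²] = 3,058,096.4566 / (70,630.9933 × 1.042441) = 41.53406.

41.53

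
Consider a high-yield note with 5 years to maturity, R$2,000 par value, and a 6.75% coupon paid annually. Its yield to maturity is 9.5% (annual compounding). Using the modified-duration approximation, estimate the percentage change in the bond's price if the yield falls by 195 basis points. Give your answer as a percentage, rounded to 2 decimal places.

Periodic yield y = 0.095. Modified duration first:
  t   CF        PV=CF/(1+0.095)^t    t·PV
  1       135.00       123.2877       123.2877
  2       135.00       112.5915       225.1830
  3       135.00       102.8233       308.4698
  4       135.00        93.9025       375.6101
  5     2,135.00     1,356.2111     6,781.0553
  Σ                  1,788.8160     7,813.6059
P = 1,788.8160; D_Mac = 4.36803 yrs; D_mod = 4.36803/(1+0.095) = 3.98907 yrs.
ΔP/P ≈ -D_mod · Δy = -3.98907 × (-0.0195) = +0.077787 = +7.7787%.

+7.78%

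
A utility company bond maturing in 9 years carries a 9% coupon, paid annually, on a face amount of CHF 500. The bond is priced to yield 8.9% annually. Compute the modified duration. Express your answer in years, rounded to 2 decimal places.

Periodic yield y = 0.089. First find Macaulay duration:
  t   CF        PV=CF/(1+0.089)^t    t·PV
  1        45.00        41.3223        41.3223
  2        45.00        37.9452        75.8904
  3        45.00        34.8441       104.5322
  4        45.00        31.9964       127.9856
  5        45.00        29.3814       146.9072
  6        45.00        26.9802       161.8812
  7        45.00        24.7752       173.4265
  8        45.00        22.7504       182.0034
  9       545.00       253.0146     2,277.1314
  Σ                    503.0098     3,291.0802
P = 503.0098; Macaulay duration = 3,291.0802 / 503.0098 = 6.54277 years.
Modified duration = D_Mac / (1 + y) = 6.54277 / 1.089 = 6.00806 years.

6.01 years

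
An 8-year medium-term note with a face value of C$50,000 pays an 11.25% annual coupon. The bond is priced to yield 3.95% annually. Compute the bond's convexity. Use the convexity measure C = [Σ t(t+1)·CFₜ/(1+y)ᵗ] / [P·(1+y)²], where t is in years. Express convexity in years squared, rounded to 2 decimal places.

With y = 0.0395:
  t   CF        PV=CF/(1+0.0395)^t    t·PV        t(t+1)·PV
  1     5,625.00     5,411.2554     5,411.2554      10,822.5108
  2     5,625.00     5,205.6329    10,411.2658      31,233.7975
  3     5,625.00     5,007.8239    15,023.4716      60,093.8864
  4     5,625.00     4,817.5314    19,270.1255      96,350.6276
  5     5,625.00     4,634.4698    23,172.3491     139,034.0946
  6     5,625.00     4,458.3644    26,750.1866     187,251.3059
  7     5,625.00     4,288.9509    30,022.6561     240,181.2486
  8    55,625.00    40,801.3069   326,410.4556   2,937,694.1003
  Σ                 74,625.3356   456,471.7657   3,702,661.5717
P = 74,625.3356.
Convexity = Σ t(t+1)·PV / [P·(1+y)²] = 3,702,661.5717 / (74,625.3356 × 1.080560) = 45.91755.

45.92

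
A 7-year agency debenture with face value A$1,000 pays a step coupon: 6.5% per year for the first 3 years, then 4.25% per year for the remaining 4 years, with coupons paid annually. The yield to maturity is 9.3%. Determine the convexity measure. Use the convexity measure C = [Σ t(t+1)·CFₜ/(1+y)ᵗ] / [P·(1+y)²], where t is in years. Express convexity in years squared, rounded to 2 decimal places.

With y = 0.093:
  t   CF        PV=CF/(1+0.093)^t    t·PV        t(t+1)·PV
  1        65.00        59.4694        59.4694         118.9387
  2        65.00        54.4093       108.8186         326.4557
  3        65.00        49.7798       149.3393         597.3572
  4        42.50        29.7789       119.1155         595.5775
  5        42.50        27.2451       136.2254         817.3525
  6        42.50        24.9269       149.5613       1,046.9290
  7     1,042.50       559.4161     3,915.9124      31,327.2993
  Σ                    805.0253     4,638.4418      34,829.9100
P = 805.0253.
Convexity = Σ t(t+1)·PV / [P·(1+y)²] = 34,829.9100 / (805.0253 × 1.194649) = 36.21617.

36.22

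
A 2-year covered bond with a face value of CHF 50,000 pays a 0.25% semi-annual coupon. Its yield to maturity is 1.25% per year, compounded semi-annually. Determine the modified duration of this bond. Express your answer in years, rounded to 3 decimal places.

Periodic yield y = 0.00625. First find Macaulay duration:
  t   CF        PV=CF/(1+0.00625)^t    t·PV
  1        62.50        62.1118        62.1118
  2        62.50        61.7260       123.4520
  3        62.50        61.3426       184.0279
  4    50,062.50    48,830.2514   195,321.0055
  Σ                 49,015.4318   195,690.5972
P = 49,015.4318; Macaulay duration = 195,690.5972 / 49,015.4318 = 3.99243 half-year periods = 1.99621 years.
Modified duration = D_Mac / (1 + y) = 1.99621 / 1.00625 = 1.98382 years.

1.984 years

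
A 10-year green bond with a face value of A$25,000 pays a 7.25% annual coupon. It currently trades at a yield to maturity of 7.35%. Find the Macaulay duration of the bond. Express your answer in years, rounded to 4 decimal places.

Periodic yield y = 0.0735. Discount each cash flow and weight by its year:
  t   CF        PV=CF/(1+0.0735)^t    t·PV
  1     1,812.50     1,688.4024     1,688.4024
  2     1,812.50     1,572.8015     3,145.6030
  3     1,812.50     1,465.1155     4,395.3466
  4     1,812.50     1,364.8025     5,459.2101
  5     1,812.50     1,271.3577     6,356.7887
  6     1,812.50     1,184.3109     7,105.8653
  7     1,812.50     1,103.2239     7,722.5675
  8     1,812.50     1,027.6888     8,221.5104
  9     1,812.50       957.3254     8,615.9285
  10   26,812.50    13,192.1877   131,921.8770
  Σ                 24,827.2164   184,633.0996
Price P = Σ PV = 24,827.2164.
Macaulay duration = Σ(t·PV) / P = 184,633.0996 / 24,827.2164 = 7.43672 years.

7.4367 years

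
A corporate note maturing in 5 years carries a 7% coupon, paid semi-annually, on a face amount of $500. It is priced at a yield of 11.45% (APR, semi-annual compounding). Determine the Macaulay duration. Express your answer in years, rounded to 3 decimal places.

4.224 years

Periodic yield y = 0.05725. Discount each cash flow and weight by its period:
  t   CF        PV=CF/(1+0.05725)^t    t·PV
  1        17.50        16.5524        16.5524
  2        17.50        15.6561        31.3121
  3        17.50        14.8083        44.4249
  4        17.50        14.0064        56.0257
  5        17.50        13.2480        66.2399
  6        17.50        12.5306        75.1836
  7        17.50        11.8521        82.9645
  8        17.50        11.2103        89.6822
  9        17.50        10.6032        95.4292
  10      517.50       296.5742     2,965.7423
  Σ                    417.0416     3,523.5568
Price P = Σ PV = 417.0416.
Macaulay duration = Σ(t·PV) / P = 3,523.5568 / 417.0416 = 8.44893 half-year periods.
In years: 8.44893 / 2 = 4.22447 years.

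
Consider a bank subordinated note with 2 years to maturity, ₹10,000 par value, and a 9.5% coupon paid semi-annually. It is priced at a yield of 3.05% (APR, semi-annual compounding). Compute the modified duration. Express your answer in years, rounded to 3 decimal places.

Periodic yield y = 0.01525. First find Macaulay duration:
  t   CF        PV=CF/(1+0.01525)^t    t·PV
  1       475.00       467.8651       467.8651
  2       475.00       460.8373       921.6746
  3       475.00       453.9151     1,361.7453
  4    10,475.00     9,859.6623    39,438.6491
  Σ                 11,242.2797    42,189.9340
P = 11,242.2797; Macaulay duration = 42,189.9340 / 11,242.2797 = 3.75279 half-year periods = 1.87640 years.
Modified duration = D_Mac / (1 + y) = 1.87640 / 1.01525 = 1.84821 years.

1.848 years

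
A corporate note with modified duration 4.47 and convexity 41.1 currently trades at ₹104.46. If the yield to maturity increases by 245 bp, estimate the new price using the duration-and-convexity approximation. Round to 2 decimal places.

₹94.31

Duration effect: -D_mod·Δy = -4.47 × (+0.0245) = -0.109515
Convexity effect: ½·C·(Δy)² = 0.5 × 41.1 × (0.0245)² = +0.0123351375
ΔP/P ≈ -0.109515 + 0.0123351375 = -0.0971798625
New price ≈ 104.46 × (1 - 0.0971798625) = 94.30859156325.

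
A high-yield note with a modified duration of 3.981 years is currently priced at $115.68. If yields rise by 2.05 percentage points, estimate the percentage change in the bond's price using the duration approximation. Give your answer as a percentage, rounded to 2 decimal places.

Duration approximation: ΔP/P ≈ -D_mod · Δy = -3.981 × (+0.0205) = -0.0816105.
As a percentage: -8.16105%.

-8.16%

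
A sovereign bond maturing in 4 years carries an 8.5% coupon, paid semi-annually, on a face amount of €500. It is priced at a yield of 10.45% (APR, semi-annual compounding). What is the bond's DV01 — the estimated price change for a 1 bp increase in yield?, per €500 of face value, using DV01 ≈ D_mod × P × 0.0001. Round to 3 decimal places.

Periodic yield y = 0.05225.
  t   CF        PV=CF/(1+0.05225)^t    t·PV
  1        21.25        20.1948        20.1948
  2        21.25        19.1920        38.3841
  3        21.25        18.2390        54.7171
  4        21.25        17.3334        69.3335
  5        21.25        16.4727        82.3634
  6        21.25        15.6547        93.9283
  7        21.25        14.8774       104.1416
  8       521.25       346.8124     2,774.4990
  Σ                    468.7764     3,237.5620
P = 468.7764; D_Mac = 6.90641 half-year periods = 3.45320 yrs; D_mod = 3.28173 yrs.
DV01 ≈ 3.28173 × 468.7764 × 0.0001 = 0.153840.

€0.154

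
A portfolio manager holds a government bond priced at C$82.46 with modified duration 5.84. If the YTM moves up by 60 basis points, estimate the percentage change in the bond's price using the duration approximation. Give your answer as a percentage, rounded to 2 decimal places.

-3.50%

Duration approximation: ΔP/P ≈ -D_mod · Δy = -5.84 × (+0.006) = -0.035040.
As a percentage: -3.5040%.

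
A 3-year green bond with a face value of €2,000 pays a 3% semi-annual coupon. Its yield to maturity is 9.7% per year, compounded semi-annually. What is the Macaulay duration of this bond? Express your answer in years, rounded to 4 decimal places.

Periodic yield y = 0.0485. Discount each cash flow and weight by its period:
  t   CF        PV=CF/(1+0.0485)^t    t·PV
  1        30.00        28.6123        28.6123
  2        30.00        27.2888        54.5776
  3        30.00        26.0265        78.0795
  4        30.00        24.8226        99.2905
  5        30.00        23.6744       118.3720
  6     2,030.00     1,527.8666     9,167.1994
  Σ                  1,658.2912     9,546.1313
Price P = Σ PV = 1,658.2912.
Macaulay duration = Σ(t·PV) / P = 9,546.1313 / 1,658.2912 = 5.75661 half-year periods.
In years: 5.75661 / 2 = 2.87830 years.

2.8783 years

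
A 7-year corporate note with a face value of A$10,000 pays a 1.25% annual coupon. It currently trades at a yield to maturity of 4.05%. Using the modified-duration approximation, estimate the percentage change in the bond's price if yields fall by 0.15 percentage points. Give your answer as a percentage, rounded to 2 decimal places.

+0.97%

Periodic yield y = 0.0405. Modified duration first:
  t   CF        PV=CF/(1+0.0405)^t    t·PV
  1       125.00       120.1346       120.1346
  2       125.00       115.4585       230.9170
  3       125.00       110.9644       332.8933
  4       125.00       106.6453       426.5812
  5       125.00       102.4943       512.4714
  6       125.00        98.5048       591.0290
  7    10,125.00     7,668.3237    53,678.2662
  Σ                  8,322.5256    55,892.2925
P = 8,322.5256; D_Mac = 6.71578 yrs; D_mod = 6.71578/(1+0.0405) = 6.45438 yrs.
ΔP/P ≈ -D_mod · Δy = -6.45438 × (-0.0015) = +0.009682 = +0.9682%.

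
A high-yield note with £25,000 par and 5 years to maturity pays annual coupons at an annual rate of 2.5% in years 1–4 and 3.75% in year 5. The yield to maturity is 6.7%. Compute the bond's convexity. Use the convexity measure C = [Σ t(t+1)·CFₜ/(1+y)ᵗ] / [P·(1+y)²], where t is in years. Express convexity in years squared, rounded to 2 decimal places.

24.51

With y = 0.067:
  t   CF        PV=CF/(1+0.067)^t    t·PV        t(t+1)·PV
  1       625.00       585.7545       585.7545       1,171.5089
  2       625.00       548.9732     1,097.9465       3,293.8395
  3       625.00       514.5016     1,543.5049       6,174.0196
  4       625.00       482.1946     1,928.7784       9,643.8919
  5    25,937.50    18,754.5227    93,772.6137     562,635.6823
  Σ                 20,885.9467    98,928.5980     582,918.9423
P = 20,885.9467.
Convexity = Σ t(t+1)·PV / [P·(1+y)²] = 582,918.9423 / (20,885.9467 × 1.138489) = 24.51462.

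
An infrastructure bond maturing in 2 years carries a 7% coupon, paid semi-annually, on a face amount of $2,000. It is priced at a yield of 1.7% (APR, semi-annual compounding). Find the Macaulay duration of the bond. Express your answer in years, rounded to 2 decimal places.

1.91 years

Periodic yield y = 0.0085. Discount each cash flow and weight by its period:
  t   CF        PV=CF/(1+0.0085)^t    t·PV
  1        70.00        69.4100        69.4100
  2        70.00        68.8250       137.6500
  3        70.00        68.2449       204.7348
  4     2,070.00     2,001.0905     8,004.3621
  Σ                  2,207.5705     8,416.1569
Price P = Σ PV = 2,207.5705.
Macaulay duration = Σ(t·PV) / P = 8,416.1569 / 2,207.5705 = 3.81241 half-year periods.
In years: 3.81241 / 2 = 1.90620 years.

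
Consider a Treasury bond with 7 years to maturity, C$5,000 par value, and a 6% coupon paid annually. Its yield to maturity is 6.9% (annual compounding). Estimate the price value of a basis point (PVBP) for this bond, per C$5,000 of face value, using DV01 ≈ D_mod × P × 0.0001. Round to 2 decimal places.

C$2.62

Periodic yield y = 0.069.
  t   CF        PV=CF/(1+0.069)^t    t·PV
  1       300.00       280.6361       280.6361
  2       300.00       262.5221       525.0442
  3       300.00       245.5773       736.7318
  4       300.00       229.7261       918.9046
  5       300.00       214.8982     1,074.4909
  6       300.00       201.0273     1,206.1638
  7     5,300.00     3,322.2471    23,255.7298
  Σ                  4,756.6342    27,997.7011
P = 4,756.6342; D_Mac = 5.88603 yrs; D_mod = 5.50611 yrs.
DV01 ≈ 5.50611 × 4,756.6342 × 0.0001 = 2.619055.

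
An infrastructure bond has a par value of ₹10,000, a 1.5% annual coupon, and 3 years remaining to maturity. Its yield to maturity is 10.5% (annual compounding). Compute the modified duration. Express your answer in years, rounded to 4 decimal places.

Periodic yield y = 0.105. First find Macaulay duration:
  t   CF        PV=CF/(1+0.105)^t    t·PV
  1       150.00       135.7466       135.7466
  2       150.00       122.8476       245.6952
  3    10,150.00     7,522.7947    22,568.3840
  Σ                  7,781.3889    22,949.8258
P = 7,781.3889; Macaulay duration = 22,949.8258 / 7,781.3889 = 2.94932 years.
Modified duration = D_Mac / (1 + y) = 2.94932 / 1.105 = 2.66907 years.

2.6691 years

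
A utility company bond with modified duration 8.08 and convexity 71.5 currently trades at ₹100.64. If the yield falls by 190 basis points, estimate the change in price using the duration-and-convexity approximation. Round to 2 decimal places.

+₹16.75

Duration effect: -D_mod·Δy = -8.08 × (-0.019) = +0.153520
Convexity effect: ½·C·(Δy)² = 0.5 × 71.5 × (-0.019)² = +0.01290575
ΔP/P ≈ +0.153520 + 0.01290575 = +0.16642575
ΔP ≈ 100.64 × (+0.16642575) = +16.74908748.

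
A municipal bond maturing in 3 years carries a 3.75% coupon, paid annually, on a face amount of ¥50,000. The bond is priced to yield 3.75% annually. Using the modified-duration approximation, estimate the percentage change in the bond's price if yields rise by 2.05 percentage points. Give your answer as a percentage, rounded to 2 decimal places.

-5.72%

Periodic yield y = 0.0375. Modified duration first:
  t   CF        PV=CF/(1+0.0375)^t    t·PV
  1     1,875.00     1,807.2289     1,807.2289
  2     1,875.00     1,741.9074     3,483.8148
  3    51,875.00    46,450.8637   139,352.5911
  Σ                 50,000.0000   144,643.6348
P = 50,000.0000; D_Mac = 2.89287 yrs; D_mod = 2.89287/(1+0.0375) = 2.78831 yrs.
ΔP/P ≈ -D_mod · Δy = -2.78831 × (+0.0205) = -0.057160 = -5.7160%.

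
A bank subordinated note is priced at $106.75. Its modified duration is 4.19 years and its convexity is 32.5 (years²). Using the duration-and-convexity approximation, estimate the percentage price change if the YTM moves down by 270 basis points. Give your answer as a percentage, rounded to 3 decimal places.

Duration effect: -D_mod·Δy = -4.19 × (-0.027) = +0.113130
Convexity effect: ½·C·(Δy)² = 0.5 × 32.5 × (-0.027)² = +0.01184625
ΔP/P ≈ +0.113130 + 0.01184625 = +0.12497625
= +12.497625%.

+12.498%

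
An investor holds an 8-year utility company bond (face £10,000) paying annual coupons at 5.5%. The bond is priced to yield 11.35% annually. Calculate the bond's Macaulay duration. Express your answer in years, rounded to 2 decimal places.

6.39 years

Periodic yield y = 0.1135. Discount each cash flow and weight by its year:
  t   CF        PV=CF/(1+0.1135)^t    t·PV
  1       550.00       493.9380       493.9380
  2       550.00       443.5905       887.1810
  3       550.00       398.3750     1,195.1249
  4       550.00       357.7683     1,431.0730
  5       550.00       321.3006     1,606.5032
  6       550.00       288.5502     1,731.3011
  7       550.00       259.1380     1,813.9662
  8    10,550.00     4,464.0668    35,712.5347
  Σ                  7,026.7274    44,871.6221
Price P = Σ PV = 7,026.7274.
Macaulay duration = Σ(t·PV) / P = 44,871.6221 / 7,026.7274 = 6.38585 years.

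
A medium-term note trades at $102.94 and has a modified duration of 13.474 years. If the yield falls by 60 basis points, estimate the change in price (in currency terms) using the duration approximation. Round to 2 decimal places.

Duration approximation: ΔP/P ≈ -D_mod · Δy = -13.474 × (-0.006) = +0.080844.
ΔP ≈ 102.94 × (+0.080844) = +8.32208136.

+$8.32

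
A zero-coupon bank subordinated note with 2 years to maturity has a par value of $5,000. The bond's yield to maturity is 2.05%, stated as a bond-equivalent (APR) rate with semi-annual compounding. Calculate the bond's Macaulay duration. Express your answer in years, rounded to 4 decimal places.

2.0000 years

A zero-coupon bond has a single cash flow at maturity, so its Macaulay duration equals its maturity: 2 years.
(Equivalently: 4 semi-annual periods ÷ 2 = 2 years.)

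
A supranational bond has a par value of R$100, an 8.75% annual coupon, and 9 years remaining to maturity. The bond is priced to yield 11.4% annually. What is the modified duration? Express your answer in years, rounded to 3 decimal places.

Periodic yield y = 0.114. First find Macaulay duration:
  t   CF        PV=CF/(1+0.114)^t    t·PV
  1         8.75         7.8546         7.8546
  2         8.75         7.0508        14.1016
  3         8.75         6.3293        18.9878
  4         8.75         5.6816        22.7262
  5         8.75         5.1001        25.5007
  6         8.75         4.5782        27.4693
  7         8.75         4.1097        28.7680
  8         8.75         3.6892        29.5132
  9       108.75        41.1588       370.4291
  Σ                     85.5522       545.3505
P = 85.5522; Macaulay duration = 545.3505 / 85.5522 = 6.37448 years.
Modified duration = D_Mac / (1 + y) = 6.37448 / 1.114 = 5.72215 years.

5.722 years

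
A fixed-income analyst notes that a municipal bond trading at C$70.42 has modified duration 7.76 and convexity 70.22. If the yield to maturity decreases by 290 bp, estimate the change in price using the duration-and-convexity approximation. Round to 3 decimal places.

Duration effect: -D_mod·Δy = -7.76 × (-0.029) = +0.225040
Convexity effect: ½·C·(Δy)² = 0.5 × 70.22 × (-0.029)² = +0.02952751
ΔP/P ≈ +0.225040 + 0.02952751 = +0.25456751
ΔP ≈ 70.42 × (+0.25456751) = +17.9266440542.

+C$17.927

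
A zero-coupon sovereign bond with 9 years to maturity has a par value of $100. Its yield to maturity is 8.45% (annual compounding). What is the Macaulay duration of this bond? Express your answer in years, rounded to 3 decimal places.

A zero-coupon bond has a single cash flow at maturity, so its Macaulay duration equals its maturity: 9 years.

9.000 years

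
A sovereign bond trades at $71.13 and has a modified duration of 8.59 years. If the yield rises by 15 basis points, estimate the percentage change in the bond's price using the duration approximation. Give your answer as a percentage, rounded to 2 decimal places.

Duration approximation: ΔP/P ≈ -D_mod · Δy = -8.59 × (+0.0015) = -0.012885.
As a percentage: -1.2885%.

-1.29%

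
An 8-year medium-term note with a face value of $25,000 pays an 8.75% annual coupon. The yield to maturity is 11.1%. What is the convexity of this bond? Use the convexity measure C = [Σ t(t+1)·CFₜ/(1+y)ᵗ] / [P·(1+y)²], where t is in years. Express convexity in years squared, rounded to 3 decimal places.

38.763

With y = 0.111:
  t   CF        PV=CF/(1+0.111)^t    t·PV        t(t+1)·PV
  1     2,187.50     1,968.9469     1,968.9469       3,937.8938
  2     2,187.50     1,772.2294     3,544.4589      10,633.3766
  3     2,187.50     1,595.1660     4,785.4980      19,141.9920
  4     2,187.50     1,435.7930     5,743.1719      28,715.8596
  5     2,187.50     1,292.3429     6,461.7146      38,770.2875
  6     2,187.50     1,163.2249     6,979.3497      48,855.4478
  7     2,187.50     1,047.0072     7,329.0501      58,632.4006
  8    27,187.50    11,712.6941    93,701.5532     843,313.9787
  Σ                 21,987.4045   130,513.7432   1,052,001.2366
P = 21,987.4045.
Convexity = Σ t(t+1)·PV / [P·(1+y)²] = 1,052,001.2366 / (21,987.4045 × 1.234321) = 38.76271.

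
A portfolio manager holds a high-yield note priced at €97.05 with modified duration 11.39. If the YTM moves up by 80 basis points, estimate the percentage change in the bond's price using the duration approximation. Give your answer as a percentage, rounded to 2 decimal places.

-9.11%

Duration approximation: ΔP/P ≈ -D_mod · Δy = -11.39 × (+0.008) = -0.091120.
As a percentage: -9.1120%.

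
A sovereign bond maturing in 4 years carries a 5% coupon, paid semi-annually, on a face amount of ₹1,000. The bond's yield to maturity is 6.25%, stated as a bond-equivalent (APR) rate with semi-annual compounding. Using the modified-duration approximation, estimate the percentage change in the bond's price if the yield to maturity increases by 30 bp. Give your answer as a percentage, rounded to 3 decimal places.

-1.066%

Periodic yield y = 0.03125. Modified duration first:
  t   CF        PV=CF/(1+0.03125)^t    t·PV
  1        25.00        24.2424        24.2424
  2        25.00        23.5078        47.0156
  3        25.00        22.7954        68.3863
  4        25.00        22.1047        88.4187
  5        25.00        21.4348       107.1742
  6        25.00        20.7853       124.7118
  7        25.00        20.1554       141.0881
  8     1,025.00       801.3314     6,410.6514
  Σ                    956.3574     7,011.6885
P = 956.3574; D_Mac = 7.33166 half-year periods = 3.66583 yrs; D_mod = 3.66583/(1+0.03125) = 3.55475 yrs.
ΔP/P ≈ -D_mod · Δy = -3.55475 × (+0.003) = -0.010664 = -1.0664%.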